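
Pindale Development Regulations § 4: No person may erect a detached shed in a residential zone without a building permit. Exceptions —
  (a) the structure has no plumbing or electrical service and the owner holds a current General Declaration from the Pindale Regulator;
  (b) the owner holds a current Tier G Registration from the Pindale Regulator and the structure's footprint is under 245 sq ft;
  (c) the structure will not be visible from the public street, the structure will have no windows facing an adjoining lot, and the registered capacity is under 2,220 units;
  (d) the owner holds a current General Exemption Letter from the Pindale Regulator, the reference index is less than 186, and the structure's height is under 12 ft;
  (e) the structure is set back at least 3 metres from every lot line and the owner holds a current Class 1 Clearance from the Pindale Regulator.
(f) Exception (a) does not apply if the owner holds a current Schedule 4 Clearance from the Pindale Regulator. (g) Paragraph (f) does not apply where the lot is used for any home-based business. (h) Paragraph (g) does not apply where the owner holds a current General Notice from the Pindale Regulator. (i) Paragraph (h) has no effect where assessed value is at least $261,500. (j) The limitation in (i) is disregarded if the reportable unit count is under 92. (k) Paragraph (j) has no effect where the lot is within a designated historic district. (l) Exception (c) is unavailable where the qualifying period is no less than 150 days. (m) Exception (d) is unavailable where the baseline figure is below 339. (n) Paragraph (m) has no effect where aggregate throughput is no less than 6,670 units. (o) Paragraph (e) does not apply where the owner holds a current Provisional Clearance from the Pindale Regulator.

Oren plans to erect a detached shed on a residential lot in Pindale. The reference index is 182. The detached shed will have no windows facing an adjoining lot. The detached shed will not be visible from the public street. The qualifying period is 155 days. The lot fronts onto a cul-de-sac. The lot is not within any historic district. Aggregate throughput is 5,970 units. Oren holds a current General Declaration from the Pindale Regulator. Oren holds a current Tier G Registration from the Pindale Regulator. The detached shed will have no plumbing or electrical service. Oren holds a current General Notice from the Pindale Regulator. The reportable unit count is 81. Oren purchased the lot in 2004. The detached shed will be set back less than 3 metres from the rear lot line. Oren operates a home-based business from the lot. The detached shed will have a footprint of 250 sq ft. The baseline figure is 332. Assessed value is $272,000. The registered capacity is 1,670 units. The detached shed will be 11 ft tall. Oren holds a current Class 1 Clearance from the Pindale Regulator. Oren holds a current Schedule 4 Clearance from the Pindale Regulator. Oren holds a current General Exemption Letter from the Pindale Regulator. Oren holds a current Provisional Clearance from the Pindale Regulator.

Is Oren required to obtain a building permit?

Yes — Oren must obtain a building permit.

Exception (a)'s conditions are all satisfied: there is no plumbing or electrical service; a current General Declaration is held. Turning to paragraphs (f)–(k): (f) is triggered — a current Schedule 4 Clearance is held. (g) would limit (f) — a home-based business operates on the lot — but (h) sets (g) aside: (h) operates against (g): a current General Notice is held. (i) would limit (h) — assessed value is $272,000, meeting the $261,500 threshold — but (j) sets (i) aside: (j) operates against (i): the reportable unit count is 81, under the 92 limit. (k), which would lift (j), is not engaged — the lot is not in a historic district. (a) is therefore removed.
Exception (b) fails — the structure's footprint is 250 sq ft, not under 245 sq ft.
Exception (c)'s conditions are all satisfied: the structure will not be visible from the street; no windows face an adjoining lot; the registered capacity is 1,670 units, under the 2,220 units limit. But: (l) operates — the qualifying period is 155 days, meeting the 150 days threshold. (c) is therefore removed.
Exception (d) is satisfied on its face — a current General Exemption Letter is held; the reference index is 182, less than the 186 limit; the structure's height is 11 ft, under the 12 ft limit. However, paragraphs (m)–(n) must be considered: (m) is engaged — the baseline figure is 332, below the 339 limit. (n), which would lift (m), does not operate here — aggregate throughput is 5,970 units, short of 6,670 units. So (d) is unavailable.
Exception (e) does not apply: the rear setback is under 3 m.
Every exception is unavailable, so the rule governs.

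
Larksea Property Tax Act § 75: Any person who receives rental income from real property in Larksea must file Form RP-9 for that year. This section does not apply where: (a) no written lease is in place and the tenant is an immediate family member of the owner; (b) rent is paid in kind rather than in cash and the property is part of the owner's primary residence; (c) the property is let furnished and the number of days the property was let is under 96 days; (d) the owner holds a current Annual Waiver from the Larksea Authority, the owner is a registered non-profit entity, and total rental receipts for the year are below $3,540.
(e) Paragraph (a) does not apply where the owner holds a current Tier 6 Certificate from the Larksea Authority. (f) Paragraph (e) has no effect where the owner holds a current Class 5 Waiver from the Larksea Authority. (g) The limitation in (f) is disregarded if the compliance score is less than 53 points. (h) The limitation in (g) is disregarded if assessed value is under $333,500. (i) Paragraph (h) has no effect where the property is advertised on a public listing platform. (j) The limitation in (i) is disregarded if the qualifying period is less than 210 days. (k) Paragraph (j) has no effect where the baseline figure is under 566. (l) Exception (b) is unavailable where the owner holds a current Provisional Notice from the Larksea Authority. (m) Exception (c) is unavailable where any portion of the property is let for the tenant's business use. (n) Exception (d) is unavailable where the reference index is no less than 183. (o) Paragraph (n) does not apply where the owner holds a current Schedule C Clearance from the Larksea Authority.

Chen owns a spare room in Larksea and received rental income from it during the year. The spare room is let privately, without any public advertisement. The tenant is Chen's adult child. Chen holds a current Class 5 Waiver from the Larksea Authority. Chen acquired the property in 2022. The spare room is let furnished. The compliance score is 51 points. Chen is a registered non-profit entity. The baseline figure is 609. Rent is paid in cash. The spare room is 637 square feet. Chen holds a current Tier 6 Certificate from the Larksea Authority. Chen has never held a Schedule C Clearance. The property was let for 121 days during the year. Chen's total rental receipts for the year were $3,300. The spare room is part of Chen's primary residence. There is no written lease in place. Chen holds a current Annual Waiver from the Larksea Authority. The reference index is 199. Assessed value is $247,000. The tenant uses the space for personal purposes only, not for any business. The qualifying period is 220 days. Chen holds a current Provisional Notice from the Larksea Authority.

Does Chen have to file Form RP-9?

No — exception (a) applies; Chen is not required to file Form RP-9.

Exception (a)'s conditions are all satisfied: there is no written lease; the tenant is an immediate family member. Under paragraphs (e)–(k): (e) would limit (a) — a current Tier 6 Certificate is held — but (f) sets (e) aside: (f) operates against (e): a current Class 5 Waiver is held. (g) operates (the compliance score is 51 points, less than the 53 points limit), but is displaced by (h): (h) is engaged — assessed value is $247,000, under the $333,500 limit. (i) does not operate here (the property is let privately without advertisement), so (h) stands. (a) remains available.
Exception (b) does not apply: rent is paid in cash.
Exception (c) does not apply: the number of days the property was let is 121 days, not under 96 days.
Exception (d) is satisfied on its face — a current Annual Waiver is held; Chen is a registered non-profit; total rental receipts for the year are $3,300, below the $3,540 limit. Turning to paragraphs (n)–(o): (n) operates against (d): the reference index is 199, meeting the 183 threshold. (o) does not operate here (there is no Schedule C Clearance in force), so (n) stands. So (d) is unavailable.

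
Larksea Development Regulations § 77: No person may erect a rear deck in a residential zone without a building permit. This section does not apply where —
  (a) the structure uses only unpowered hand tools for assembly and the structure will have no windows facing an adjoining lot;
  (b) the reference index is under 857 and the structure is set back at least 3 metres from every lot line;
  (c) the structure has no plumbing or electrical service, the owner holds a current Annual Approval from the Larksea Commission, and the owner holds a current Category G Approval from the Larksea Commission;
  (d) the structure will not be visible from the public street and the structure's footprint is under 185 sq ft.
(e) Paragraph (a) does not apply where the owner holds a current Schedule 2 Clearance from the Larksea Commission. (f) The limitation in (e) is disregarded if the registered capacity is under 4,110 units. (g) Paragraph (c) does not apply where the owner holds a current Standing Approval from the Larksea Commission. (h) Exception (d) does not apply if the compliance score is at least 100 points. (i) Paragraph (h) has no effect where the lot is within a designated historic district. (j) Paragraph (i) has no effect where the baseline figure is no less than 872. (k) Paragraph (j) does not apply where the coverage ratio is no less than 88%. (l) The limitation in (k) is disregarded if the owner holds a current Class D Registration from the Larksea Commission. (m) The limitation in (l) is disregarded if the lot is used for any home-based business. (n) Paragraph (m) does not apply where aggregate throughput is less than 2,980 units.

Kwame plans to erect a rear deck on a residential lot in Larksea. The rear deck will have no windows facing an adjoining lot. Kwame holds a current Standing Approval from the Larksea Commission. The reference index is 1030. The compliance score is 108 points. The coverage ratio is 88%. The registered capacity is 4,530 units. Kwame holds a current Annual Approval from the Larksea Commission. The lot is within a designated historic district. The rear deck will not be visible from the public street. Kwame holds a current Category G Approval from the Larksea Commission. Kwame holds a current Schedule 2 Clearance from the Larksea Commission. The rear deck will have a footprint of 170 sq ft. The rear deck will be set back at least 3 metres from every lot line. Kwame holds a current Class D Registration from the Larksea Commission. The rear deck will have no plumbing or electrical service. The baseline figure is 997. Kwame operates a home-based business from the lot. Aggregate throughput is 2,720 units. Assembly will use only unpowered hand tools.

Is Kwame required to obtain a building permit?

Yes — Kwame must obtain a building permit.

Exception (a) is satisfied on its face — assembly uses only hand tools; no windows face an adjoining lot. However, paragraphs (e)–(f) must be considered: (e) operates against (a): a current Schedule 2 Clearance is held. (f) is inapplicable (the registered capacity is 4,530 units, not under 4,110 units), so (e) stands. (a) is therefore removed.
Exception (b) fails — the reference index is 1,030, not under 857.
Exception (c): there is no plumbing or electrical service; a current Annual Approval is held; a current Category G Approval is held — every condition holds. But applying paragraph (g): (g) operates against (c): a current Standing Approval is held. (c) is therefore removed.
Exception (d) is satisfied on its face — the structure will not be visible from the street; the structure's footprint is 170 sq ft, under the 185 sq ft limit. But: (h) operates against (d): the compliance score is 108 points, meeting the 100 points threshold. (i) would limit (h) — the lot is in a historic district — but (j) sets (i) aside: (j) operates — the baseline figure is 997, meeting the 872 threshold. (k) applies (the coverage ratio is 88%, meeting the 88% threshold), but is overridden by (l): (l) operates against (k): a current Class D Registration is held. (m) applies (a home-based business operates on the lot), but is set aside by (n): (n) operates against (m): aggregate throughput is 2,720 units, less than the 2,980 units limit. (d) is therefore removed.
No exception displaces § 77.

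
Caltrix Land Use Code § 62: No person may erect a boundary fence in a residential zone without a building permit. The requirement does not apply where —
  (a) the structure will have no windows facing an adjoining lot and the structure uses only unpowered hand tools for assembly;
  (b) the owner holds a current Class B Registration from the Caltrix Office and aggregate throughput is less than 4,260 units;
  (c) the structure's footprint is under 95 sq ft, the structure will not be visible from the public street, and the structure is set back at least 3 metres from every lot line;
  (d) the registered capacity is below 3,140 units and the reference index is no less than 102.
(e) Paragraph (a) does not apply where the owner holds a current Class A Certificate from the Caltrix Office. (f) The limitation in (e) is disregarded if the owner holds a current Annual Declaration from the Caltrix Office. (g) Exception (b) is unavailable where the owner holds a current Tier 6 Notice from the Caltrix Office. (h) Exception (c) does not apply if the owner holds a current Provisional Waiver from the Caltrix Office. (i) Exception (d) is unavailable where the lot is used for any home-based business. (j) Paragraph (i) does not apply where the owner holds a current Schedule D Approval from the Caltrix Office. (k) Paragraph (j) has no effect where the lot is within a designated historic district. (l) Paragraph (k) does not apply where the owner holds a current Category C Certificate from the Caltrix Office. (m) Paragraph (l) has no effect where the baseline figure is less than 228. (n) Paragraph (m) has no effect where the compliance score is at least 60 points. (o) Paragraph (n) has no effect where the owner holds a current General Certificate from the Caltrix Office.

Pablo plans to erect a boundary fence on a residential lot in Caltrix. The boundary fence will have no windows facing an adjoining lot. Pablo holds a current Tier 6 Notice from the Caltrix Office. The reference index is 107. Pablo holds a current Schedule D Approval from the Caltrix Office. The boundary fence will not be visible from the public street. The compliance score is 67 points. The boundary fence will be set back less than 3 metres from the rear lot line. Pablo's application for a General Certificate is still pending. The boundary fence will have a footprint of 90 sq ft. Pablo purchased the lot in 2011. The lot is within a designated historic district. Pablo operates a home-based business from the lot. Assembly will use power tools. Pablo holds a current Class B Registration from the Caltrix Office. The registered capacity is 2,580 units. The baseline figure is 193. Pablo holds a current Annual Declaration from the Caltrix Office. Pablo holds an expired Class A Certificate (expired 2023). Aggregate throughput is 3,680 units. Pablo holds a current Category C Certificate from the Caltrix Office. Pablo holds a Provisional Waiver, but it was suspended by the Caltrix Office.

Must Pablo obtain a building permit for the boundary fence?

Exception (a) requires that the structure uses only unpowered hand tools for assembly; but assembly uses power tools, so (a) is unavailable.
Exception (b): a current Class B Registration is held; aggregate throughput is 3,680 units, less than the 4,260 units limit — every condition holds. However, paragraph (g) must be considered: (g) operates against (b): a current Tier 6 Notice is held. (b) is therefore removed.
Exception (c) requires that the structure is set back at least 3 metres from every lot line; but the rear setback is under 3 m, so (c) is unavailable.
All of (d)'s requirements are met (the registered capacity is 2,580 units, below the 3,140 units limit; the reference index is 107, meeting the 102 threshold). Considering the limiting provisions: (i) applies (a home-based business operates on the lot), but yields to (j): (j) operates against (i): a current Schedule D Approval is held. (k) would limit (j) — the lot is in a historic district — but (l) sets (k) aside: (l) operates against (k): a current Category C Certificate is held. (m) would limit (l) — the baseline figure is 193, less than the 228 limit — but (n) sets (m) aside: (n) applies — the compliance score is 67 points, meeting the 60 points threshold. (o) is inapplicable (the General Certificate is not current), so (n) stands. Exception (d) stands.

No — exception (d) applies; Pablo does not need a building permit.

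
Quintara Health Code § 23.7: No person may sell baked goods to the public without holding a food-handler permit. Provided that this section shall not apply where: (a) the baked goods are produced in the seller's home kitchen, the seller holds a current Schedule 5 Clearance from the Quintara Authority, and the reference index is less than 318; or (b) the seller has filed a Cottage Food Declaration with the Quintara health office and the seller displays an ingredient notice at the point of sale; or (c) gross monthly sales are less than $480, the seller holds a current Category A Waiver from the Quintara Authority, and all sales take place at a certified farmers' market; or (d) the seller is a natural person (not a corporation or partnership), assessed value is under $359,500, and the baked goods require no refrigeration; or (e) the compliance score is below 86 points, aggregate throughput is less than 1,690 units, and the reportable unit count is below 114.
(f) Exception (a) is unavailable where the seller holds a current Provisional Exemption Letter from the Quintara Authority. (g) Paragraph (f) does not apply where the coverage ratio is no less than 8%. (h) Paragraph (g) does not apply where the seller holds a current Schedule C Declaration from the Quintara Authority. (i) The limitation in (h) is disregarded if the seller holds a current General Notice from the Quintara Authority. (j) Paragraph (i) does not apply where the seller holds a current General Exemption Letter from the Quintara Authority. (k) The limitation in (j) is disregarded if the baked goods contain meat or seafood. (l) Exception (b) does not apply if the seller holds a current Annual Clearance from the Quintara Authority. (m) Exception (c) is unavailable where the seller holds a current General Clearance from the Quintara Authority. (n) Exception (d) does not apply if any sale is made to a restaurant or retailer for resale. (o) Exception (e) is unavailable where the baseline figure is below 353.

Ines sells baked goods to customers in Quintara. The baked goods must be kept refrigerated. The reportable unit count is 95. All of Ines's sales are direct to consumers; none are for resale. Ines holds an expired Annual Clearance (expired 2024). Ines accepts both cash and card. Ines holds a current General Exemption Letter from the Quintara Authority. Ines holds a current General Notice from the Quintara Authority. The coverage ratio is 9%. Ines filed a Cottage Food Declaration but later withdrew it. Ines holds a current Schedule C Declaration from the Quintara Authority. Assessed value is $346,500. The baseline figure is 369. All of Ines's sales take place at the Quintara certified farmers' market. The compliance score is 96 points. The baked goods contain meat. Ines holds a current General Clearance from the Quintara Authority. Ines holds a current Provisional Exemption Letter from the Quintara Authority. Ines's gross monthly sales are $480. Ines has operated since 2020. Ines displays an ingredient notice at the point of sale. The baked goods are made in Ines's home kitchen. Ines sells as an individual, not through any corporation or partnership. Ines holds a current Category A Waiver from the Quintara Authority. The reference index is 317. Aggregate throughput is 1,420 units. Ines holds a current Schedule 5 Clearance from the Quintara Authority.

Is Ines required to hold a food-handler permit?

No — exception (a) applies; Ines is not required to hold a food-handler permit.

Exception (a): the baked goods are home-kitchen produced; a current Schedule 5 Clearance is held; the reference index is 317, less than the 318 limit — every condition holds. Applying paragraphs (f)–(k): (f) would limit (a) — a current Provisional Exemption Letter is held — but (g) sets (f) aside: (g) operates — the coverage ratio is 9%, meeting the 8% threshold. (h) would limit (g) — a current Schedule C Declaration is held — but (i) sets (h) aside: (i) operates against (h): a current General Notice is held. (j) is triggered (a current General Exemption Letter is held), but is overridden by (k): (k) operates against (j): the baked goods contain meat. (a) remains available.
Exception (b) fails — the Cottage Food Declaration was withdrawn.
Exception (c) fails — gross monthly sales are $480, not less than $480.
Exception (d) does not apply: the baked goods require refrigeration.
Exception (e) fails — the compliance score is 96 points, not below 86 points.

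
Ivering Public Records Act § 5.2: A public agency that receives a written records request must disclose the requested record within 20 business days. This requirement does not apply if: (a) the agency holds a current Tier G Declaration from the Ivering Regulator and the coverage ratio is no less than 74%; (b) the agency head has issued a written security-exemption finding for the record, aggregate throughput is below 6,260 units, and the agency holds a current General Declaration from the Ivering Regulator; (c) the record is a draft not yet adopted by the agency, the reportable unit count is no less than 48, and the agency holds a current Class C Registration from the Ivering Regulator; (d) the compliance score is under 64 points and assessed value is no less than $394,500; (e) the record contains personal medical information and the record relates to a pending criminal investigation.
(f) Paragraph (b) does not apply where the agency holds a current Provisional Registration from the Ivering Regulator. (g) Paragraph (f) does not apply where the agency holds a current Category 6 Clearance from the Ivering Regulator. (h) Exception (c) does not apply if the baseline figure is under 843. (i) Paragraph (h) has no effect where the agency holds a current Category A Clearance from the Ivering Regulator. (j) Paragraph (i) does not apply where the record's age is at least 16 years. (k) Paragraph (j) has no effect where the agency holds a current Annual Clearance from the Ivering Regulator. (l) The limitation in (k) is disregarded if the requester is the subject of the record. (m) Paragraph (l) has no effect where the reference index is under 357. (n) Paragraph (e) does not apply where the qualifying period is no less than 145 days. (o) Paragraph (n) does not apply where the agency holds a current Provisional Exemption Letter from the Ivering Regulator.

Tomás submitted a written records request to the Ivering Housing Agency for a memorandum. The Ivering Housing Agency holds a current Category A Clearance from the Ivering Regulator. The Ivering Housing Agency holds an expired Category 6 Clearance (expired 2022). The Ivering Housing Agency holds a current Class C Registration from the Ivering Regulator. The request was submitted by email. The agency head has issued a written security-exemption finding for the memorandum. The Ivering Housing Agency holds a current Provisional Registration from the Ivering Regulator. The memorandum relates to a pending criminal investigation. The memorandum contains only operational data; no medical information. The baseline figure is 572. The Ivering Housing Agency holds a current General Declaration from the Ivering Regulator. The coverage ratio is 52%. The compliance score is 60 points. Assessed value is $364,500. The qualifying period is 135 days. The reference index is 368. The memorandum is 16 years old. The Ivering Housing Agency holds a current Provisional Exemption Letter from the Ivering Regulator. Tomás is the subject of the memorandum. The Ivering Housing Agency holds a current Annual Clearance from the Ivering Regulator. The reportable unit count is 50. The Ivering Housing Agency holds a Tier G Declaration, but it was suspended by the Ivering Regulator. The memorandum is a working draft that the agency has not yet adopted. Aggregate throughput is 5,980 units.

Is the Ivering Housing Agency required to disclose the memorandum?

Exception (a) fails — the Tier G Declaration is not current.
Exception (b): a written security-exemption finding has been issued; aggregate throughput is 5,980 units, below the 6,260 units limit; a current General Declaration is held — every condition holds. But: (f) operates against (b): a current Provisional Registration is held. (g) is inapplicable (the Category 6 Clearance is not current), so (f) stands. Exception (b) does not apply.
All of (c)'s requirements are met (the memorandum is an unadopted draft; the reportable unit count is 50, meeting the 48 threshold; a current Class C Registration is held). But: (h) operates against (c): the baseline figure is 572, under the 843 limit. (i) would limit (h) — a current Category A Clearance is held — but (j) sets (i) aside: (j) operates against (i): the record's age is 16 years, meeting the 16 years threshold. (k) would limit (j) — a current Annual Clearance is held — but (l) sets (k) aside: (l) operates — Tomás is the subject of the memorandum. (m) is not triggered (the reference index is 368, not under 357), so (l) stands. So (c) is unavailable.
Exception (d) fails — assessed value is $364,500, short of $394,500.
Exception (e) does not apply: the memorandum contains only operational data.
None of the exceptions is available; § 5.2 applies in full.

Yes — the Ivering Housing Agency must disclose the memorandum.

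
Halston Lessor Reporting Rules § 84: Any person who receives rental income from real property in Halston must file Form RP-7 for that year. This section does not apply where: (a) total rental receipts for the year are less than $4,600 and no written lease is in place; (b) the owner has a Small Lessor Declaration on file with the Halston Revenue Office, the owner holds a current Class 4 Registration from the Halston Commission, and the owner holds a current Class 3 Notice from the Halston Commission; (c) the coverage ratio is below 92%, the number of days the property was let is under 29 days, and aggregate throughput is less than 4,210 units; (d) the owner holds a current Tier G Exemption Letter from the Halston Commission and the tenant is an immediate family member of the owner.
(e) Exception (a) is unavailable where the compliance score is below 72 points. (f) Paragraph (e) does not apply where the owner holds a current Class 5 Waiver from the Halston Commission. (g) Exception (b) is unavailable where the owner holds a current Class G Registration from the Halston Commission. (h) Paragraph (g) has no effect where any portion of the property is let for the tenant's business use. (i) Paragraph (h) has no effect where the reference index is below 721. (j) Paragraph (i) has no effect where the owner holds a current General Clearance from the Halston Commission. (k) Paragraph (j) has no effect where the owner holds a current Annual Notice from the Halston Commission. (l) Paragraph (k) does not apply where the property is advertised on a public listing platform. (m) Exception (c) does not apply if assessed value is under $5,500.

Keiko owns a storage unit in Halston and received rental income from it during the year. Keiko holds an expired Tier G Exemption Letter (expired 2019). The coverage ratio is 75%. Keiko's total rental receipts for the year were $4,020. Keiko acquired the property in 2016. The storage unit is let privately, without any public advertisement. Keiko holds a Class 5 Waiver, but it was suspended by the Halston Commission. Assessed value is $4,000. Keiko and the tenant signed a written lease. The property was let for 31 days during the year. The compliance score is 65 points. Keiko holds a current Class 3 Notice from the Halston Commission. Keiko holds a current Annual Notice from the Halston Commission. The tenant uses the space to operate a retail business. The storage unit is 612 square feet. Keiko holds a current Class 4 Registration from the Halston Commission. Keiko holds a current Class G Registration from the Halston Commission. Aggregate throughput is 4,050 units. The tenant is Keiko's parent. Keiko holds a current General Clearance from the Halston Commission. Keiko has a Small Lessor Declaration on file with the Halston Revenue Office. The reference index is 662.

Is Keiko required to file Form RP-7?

Yes — Keiko must file Form RP-7.

Exception (a) fails — a written lease is in place.
Exception (b): a Small Lessor Declaration is on file; a current Class 4 Registration is held; a current Class 3 Notice is held — every condition holds. Turning to paragraphs (g)–(l): (g) operates against (b): a current Class G Registration is held. (h) is engaged (the space is let for business use), but yields to (i): (i) operates against (h): the reference index is 662, below the 721 limit. (j) is engaged (a current General Clearance is held), but is itself disapplied by (k): (k) operates against (j): a current Annual Notice is held. (l), which would lift (k), is not engaged — the property is let privately without advertisement. Exception (b) does not apply.
Exception (c) does not apply: the number of days the property was let is 31 days, not under 29 days.
Exception (d) requires that the owner holds a current Tier G Exemption Letter from the Halston Commission; but the Tier G Exemption Letter is not current, so (d) is unavailable.
No exception applies. The general rule governs.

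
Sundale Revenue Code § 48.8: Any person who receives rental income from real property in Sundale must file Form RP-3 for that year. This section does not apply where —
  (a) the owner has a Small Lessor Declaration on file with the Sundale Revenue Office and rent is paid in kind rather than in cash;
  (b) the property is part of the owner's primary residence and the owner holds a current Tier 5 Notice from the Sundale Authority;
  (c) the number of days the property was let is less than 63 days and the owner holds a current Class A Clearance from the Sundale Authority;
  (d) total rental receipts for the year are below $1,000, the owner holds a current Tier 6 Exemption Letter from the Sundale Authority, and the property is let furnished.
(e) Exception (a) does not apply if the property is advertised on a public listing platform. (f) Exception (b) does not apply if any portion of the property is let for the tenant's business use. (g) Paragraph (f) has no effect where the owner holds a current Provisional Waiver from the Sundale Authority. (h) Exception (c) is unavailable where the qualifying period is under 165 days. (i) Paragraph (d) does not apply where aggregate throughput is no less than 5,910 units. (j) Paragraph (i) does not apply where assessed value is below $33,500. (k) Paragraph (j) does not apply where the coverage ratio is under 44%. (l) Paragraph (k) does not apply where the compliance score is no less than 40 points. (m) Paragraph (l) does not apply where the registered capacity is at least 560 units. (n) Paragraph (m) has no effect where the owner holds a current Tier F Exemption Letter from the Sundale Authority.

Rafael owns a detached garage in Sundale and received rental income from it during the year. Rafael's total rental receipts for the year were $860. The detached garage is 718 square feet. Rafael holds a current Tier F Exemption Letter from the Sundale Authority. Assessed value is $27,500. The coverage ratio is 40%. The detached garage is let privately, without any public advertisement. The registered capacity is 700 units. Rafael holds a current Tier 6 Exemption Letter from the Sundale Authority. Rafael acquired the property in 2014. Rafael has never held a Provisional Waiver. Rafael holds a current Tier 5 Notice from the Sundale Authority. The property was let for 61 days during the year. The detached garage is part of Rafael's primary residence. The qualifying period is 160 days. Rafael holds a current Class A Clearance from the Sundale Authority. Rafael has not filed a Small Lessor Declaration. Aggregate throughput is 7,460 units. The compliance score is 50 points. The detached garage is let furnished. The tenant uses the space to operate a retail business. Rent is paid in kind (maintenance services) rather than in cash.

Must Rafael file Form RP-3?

No — exception (d) applies; Rafael is not required to file Form RP-3.

Exception (a) requires that the owner has a Small Lessor Declaration on file with the Sundale Revenue Office; but no Small Lessor Declaration is on file, so (a) is unavailable.
All of (b)'s requirements are met (the detached garage is part of the primary residence; a current Tier 5 Notice is held). Turning to paragraphs (f)–(g): (f) operates against (b): the space is let for business use. (g), which would lift (f), is inapplicable — there is no Provisional Waiver in force. (b) is therefore removed.
Exception (c): the number of days the property was let is 61 days, less than the 63 days limit; a current Class A Clearance is held — every condition holds. However, paragraph (h) must be considered: (h) is engaged — the qualifying period is 160 days, under the 165 days limit. (c) is therefore removed.
Exception (d): total rental receipts for the year are $860, below the $1,000 limit; a current Tier 6 Exemption Letter is held; the property is let furnished — every condition holds. Under paragraphs (i)–(n): (i) is engaged (aggregate throughput is 7,460 units, meeting the 5,910 units threshold), but is overridden by (j): (j) operates against (i): assessed value is $27,500, below the $33,500 limit. (k) is triggered (the coverage ratio is 40%, under the 44% limit), but is displaced by (l): (l) operates against (k): the compliance score is 50 points, meeting the 40 points threshold. (m) is triggered (the registered capacity is 700 units, meeting the 560 units threshold), but is itself disapplied by (n): (n) operates against (m): a current Tier F Exemption Letter is held. Exception (d) stands.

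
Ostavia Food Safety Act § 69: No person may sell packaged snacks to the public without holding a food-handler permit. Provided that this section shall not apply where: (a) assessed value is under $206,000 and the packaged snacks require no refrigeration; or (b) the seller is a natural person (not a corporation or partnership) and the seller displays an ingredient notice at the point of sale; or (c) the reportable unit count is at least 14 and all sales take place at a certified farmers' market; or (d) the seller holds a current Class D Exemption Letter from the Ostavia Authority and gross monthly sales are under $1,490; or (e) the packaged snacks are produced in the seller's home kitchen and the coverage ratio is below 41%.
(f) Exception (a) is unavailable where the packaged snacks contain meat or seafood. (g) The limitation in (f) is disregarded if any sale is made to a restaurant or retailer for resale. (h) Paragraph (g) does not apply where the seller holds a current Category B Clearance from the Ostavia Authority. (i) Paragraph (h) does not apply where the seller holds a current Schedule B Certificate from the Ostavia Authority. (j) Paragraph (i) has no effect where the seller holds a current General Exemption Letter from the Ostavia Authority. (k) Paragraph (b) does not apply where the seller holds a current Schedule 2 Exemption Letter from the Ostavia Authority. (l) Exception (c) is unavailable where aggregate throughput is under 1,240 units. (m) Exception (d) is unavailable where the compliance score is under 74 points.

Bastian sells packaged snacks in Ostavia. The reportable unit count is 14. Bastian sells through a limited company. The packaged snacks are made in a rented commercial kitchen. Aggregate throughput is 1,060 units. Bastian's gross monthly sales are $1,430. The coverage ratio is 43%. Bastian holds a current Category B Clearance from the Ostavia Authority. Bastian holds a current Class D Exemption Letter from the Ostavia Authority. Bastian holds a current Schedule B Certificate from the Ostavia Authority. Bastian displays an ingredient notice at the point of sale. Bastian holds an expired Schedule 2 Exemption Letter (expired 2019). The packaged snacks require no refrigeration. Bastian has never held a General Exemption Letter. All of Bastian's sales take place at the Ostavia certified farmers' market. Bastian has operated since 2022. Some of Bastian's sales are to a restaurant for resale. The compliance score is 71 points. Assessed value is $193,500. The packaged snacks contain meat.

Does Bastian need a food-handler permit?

No — exception (a) applies; Bastian is not required to hold a food-handler permit.

All of (a)'s requirements are met (assessed value is $193,500, under the $206,000 limit; the packaged snacks are shelf-stable). Considering the limiting provisions: (f) applies (the packaged snacks contain meat), but yields to (g): (g) operates against (f): some sales are to a restaurant for resale. (h) would limit (g) — a current Category B Clearance is held — but (i) sets (h) aside: (i) operates against (h): a current Schedule B Certificate is held. (j), which would lift (i), does not operate here — there is no General Exemption Letter in force. So (a) applies.
Exception (b) does not apply: the seller operates through a limited company.
Exception (c): the reportable unit count is 14, meeting the 14 threshold; all sales are at a certified farmers' market — every condition holds. But applying paragraph (l): (l) operates against (c): aggregate throughput is 1,060 units, under the 1,240 units limit. (c) is therefore removed.
Exception (d): a current Class D Exemption Letter is held; gross monthly sales are $1,430, under the $1,490 limit — every condition holds. But: (m) operates — the compliance score is 71 points, under the 74 points limit. So (d) is unavailable.
Exception (e) requires that the packaged snacks are produced in the seller's home kitchen; but the packaged snacks are made in a commercial kitchen, not a home kitchen, so (e) is unavailable.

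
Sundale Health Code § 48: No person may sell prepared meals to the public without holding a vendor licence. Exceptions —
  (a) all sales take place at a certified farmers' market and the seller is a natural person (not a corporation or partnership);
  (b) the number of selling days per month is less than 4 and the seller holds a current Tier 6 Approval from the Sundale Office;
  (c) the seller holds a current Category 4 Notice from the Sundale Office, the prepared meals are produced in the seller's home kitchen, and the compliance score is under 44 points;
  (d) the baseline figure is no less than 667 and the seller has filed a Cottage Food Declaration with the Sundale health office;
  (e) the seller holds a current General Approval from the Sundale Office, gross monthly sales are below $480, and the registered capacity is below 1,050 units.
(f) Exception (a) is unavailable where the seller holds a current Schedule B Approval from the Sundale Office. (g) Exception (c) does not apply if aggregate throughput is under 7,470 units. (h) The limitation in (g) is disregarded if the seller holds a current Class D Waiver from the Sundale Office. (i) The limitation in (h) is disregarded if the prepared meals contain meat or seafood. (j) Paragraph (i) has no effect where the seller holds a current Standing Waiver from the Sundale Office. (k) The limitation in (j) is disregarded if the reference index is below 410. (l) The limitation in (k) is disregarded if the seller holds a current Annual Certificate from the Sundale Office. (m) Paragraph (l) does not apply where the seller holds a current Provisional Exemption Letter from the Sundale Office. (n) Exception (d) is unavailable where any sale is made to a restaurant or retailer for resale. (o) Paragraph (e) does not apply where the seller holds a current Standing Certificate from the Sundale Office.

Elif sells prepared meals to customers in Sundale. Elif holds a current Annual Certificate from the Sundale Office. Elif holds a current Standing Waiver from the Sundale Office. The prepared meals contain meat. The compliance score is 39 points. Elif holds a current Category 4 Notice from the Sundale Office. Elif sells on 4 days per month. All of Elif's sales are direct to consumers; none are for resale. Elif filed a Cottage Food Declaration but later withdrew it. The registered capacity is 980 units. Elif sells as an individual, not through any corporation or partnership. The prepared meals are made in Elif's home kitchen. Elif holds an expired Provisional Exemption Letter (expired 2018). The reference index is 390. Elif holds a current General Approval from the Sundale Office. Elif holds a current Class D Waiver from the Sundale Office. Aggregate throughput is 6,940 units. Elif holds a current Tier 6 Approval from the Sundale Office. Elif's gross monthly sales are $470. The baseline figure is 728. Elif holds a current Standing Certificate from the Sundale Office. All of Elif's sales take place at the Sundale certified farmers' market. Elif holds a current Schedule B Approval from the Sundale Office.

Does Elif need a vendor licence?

Exception (a): all sales are at a certified farmers' market; the seller is a natural person — every condition holds. Turning to paragraph (f): (f) operates — a current Schedule B Approval is held. Exception (a) does not apply.
Exception (b) requires that the number of selling days per month is less than 4; but the number of selling days per month is 4, not less than 4, so (b) is unavailable.
Exception (c) is satisfied on its face — a current Category 4 Notice is held; the prepared meals are home-kitchen produced; the compliance score is 39 points, under the 44 points limit. Applying paragraphs (g)–(m): (g) is engaged (aggregate throughput is 6,940 units, under the 7,470 units limit), but is displaced by (h): (h) is engaged — a current Class D Waiver is held. (i) would limit (h) — the prepared meals contain meat — but (j) sets (i) aside: (j) operates against (i): a current Standing Waiver is held. (k) would limit (j) — the reference index is 390, below the 410 limit — but (l) sets (k) aside: (l) operates — a current Annual Certificate is held. (m) does not operate here (no current Provisional Exemption Letter is held), so (l) stands. (c) remains available.
Exception (d) does not apply: the Cottage Food Declaration was withdrawn.
Exception (e): a current General Approval is held; gross monthly sales are $470, below the $480 limit; the registered capacity is 980 units, below the 1,050 units limit — every condition holds. However, paragraph (o) must be considered: (o) applies — a current Standing Certificate is held. So (e) is unavailable.

No — exception (c) applies; Elif is not required to hold a vendor licence.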